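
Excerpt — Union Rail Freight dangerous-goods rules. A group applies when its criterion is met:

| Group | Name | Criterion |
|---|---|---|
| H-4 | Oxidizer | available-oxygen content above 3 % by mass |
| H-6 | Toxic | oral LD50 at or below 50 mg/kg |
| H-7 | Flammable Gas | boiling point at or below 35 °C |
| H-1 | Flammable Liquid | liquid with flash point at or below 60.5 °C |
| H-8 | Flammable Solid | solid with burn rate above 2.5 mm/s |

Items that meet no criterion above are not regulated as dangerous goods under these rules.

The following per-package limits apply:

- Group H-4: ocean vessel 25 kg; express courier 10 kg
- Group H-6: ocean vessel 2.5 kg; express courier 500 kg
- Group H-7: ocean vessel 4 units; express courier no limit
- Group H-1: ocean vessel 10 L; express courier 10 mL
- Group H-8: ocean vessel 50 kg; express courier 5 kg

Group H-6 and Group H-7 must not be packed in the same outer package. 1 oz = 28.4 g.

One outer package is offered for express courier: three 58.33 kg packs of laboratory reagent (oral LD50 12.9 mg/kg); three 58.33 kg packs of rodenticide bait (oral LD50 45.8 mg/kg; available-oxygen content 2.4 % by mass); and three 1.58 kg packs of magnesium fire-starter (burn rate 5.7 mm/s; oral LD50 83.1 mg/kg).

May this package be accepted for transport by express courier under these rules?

Yes

The laboratory reagent has oral LD50 12.9 mg/kg, which is ≤ 50 mg/kg, so it is Group H-6 (Toxic).
Rodenticide bait: oral LD50 45.8 mg/kg ≤ 50 mg/kg → Group H-6 (Toxic).
The magnesium fire-starter has burn rate 5.7 mm/s, which is > 2.5 mm/s, so it is Group H-8 (Flammable Solid).
Total Group H-6: (three 58.33 kg packs = 174.99 kg) + (three 58.33 kg packs = 174.99 kg) = 349.98 kg.
349.98 kg ≤ 500 kg (express courier limit, Group H-6) — within limit.
Group H-8 quantity: three 1.58 kg packs = 4.74 kg.
4.74 kg is within the express courier limit of 5 kg for Group H-8.
The segregation rule (Group H-6 with Group H-7) does not apply to Group H-6 with Group H-8.
Every hazard group is within its express courier limit and no segregation rule is violated.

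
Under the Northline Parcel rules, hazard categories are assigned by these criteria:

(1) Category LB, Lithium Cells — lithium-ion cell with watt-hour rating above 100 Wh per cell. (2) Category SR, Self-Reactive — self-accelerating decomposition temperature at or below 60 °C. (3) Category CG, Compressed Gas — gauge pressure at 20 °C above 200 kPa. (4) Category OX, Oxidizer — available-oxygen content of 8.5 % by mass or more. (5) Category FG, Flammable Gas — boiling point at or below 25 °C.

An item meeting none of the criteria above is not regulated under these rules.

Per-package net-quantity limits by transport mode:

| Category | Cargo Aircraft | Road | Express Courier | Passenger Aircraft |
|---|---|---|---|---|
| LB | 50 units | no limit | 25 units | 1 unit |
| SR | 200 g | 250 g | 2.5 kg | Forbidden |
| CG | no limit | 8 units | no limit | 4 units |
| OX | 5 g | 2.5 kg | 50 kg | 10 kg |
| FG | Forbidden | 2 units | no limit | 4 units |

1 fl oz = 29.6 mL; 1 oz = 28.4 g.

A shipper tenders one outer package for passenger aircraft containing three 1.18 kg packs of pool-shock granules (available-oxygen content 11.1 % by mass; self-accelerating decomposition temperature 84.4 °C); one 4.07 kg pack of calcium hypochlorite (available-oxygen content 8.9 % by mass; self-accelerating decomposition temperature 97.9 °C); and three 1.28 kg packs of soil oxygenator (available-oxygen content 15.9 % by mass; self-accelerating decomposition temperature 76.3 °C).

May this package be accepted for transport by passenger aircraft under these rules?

No

Available-oxygen content 11.1 % by mass meets the Category OX criterion (Oxidizer), so the pool-shock granules are Category OX.
Available-oxygen content 8.9 % by mass meets the Category OX criterion (Oxidizer), so the calcium hypochlorite is Category OX.
With available-oxygen content 15.9 % by mass (≥ 8.5 % by mass), the soil oxygenator falls in Category OX.
Category OX net quantity: (three 1.18 kg packs = 3.54 kg) + 4.07 kg + (three 1.28 kg packs = 3.84 kg) = 11.45 kg.
11.45 kg exceeds the passenger aircraft limit of 10 kg for Category OX.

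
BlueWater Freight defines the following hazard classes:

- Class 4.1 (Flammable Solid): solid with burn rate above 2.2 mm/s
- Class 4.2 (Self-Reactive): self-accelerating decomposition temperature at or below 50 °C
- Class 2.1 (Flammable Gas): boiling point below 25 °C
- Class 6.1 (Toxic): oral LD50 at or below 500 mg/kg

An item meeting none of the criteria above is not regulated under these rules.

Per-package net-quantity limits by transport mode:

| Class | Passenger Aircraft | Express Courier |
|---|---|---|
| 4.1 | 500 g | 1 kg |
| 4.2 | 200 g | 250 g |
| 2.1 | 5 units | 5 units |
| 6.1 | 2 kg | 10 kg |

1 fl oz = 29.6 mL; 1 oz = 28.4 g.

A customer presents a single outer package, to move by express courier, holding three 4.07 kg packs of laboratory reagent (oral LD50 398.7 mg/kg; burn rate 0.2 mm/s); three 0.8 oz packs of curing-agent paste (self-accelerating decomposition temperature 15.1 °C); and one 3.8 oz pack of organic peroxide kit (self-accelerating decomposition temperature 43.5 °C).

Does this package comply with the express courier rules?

No

The laboratory reagent has oral LD50 398.7 mg/kg, which is ≤ 500 mg/kg, so it is Class 6.1 (Toxic).
The curing-agent paste has self-accelerating decomposition temperature 15.1 °C, which is ≤ 50 °C, so it is Class 4.2 (Self-Reactive).
The organic peroxide kit has self-accelerating decomposition temperature 43.5 °C, which is ≤ 50 °C, so it is Class 4.2 (Self-Reactive).
Class 6.1 quantity: three 4.07 kg packs = 12.21 kg.
12.21 kg > 10 kg (express courier limit, Class 6.1) — over the limit.
Total Class 4.2: (three 0.8 oz packs = 68.16 g) + (one 3.8 oz pack = 107.92 g) = 176.08 g.
That is within the Class 4.2 express courier limit of 250 g.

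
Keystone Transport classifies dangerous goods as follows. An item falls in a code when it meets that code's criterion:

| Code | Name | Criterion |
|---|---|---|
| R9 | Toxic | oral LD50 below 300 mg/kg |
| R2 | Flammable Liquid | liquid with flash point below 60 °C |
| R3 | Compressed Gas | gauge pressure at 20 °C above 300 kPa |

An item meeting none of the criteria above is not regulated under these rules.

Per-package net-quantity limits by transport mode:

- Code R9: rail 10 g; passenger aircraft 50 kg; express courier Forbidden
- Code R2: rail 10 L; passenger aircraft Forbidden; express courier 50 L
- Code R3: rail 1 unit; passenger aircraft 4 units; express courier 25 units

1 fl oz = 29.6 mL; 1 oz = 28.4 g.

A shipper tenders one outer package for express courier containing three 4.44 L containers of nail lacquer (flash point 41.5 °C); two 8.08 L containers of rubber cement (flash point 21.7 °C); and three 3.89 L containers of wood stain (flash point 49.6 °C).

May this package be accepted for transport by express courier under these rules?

Nail lacquer: flash point 41.5 °C < 60 °C → Code R2 (Flammable Liquid).
With flash point 21.7 °C (< 60 °C), the rubber cement falls in Code R2.
Wood stain: flash point 49.6 °C < 60 °C → Code R2 (Flammable Liquid).
Total Code R2: (three 4.44 L containers = 13.32 L) + (two 8.08 L containers = 16.16 L) + (three 3.89 L containers = 11.67 L) = 41.15 L.
41.15 L is within the express courier limit of 50 L for Code R2.

Yes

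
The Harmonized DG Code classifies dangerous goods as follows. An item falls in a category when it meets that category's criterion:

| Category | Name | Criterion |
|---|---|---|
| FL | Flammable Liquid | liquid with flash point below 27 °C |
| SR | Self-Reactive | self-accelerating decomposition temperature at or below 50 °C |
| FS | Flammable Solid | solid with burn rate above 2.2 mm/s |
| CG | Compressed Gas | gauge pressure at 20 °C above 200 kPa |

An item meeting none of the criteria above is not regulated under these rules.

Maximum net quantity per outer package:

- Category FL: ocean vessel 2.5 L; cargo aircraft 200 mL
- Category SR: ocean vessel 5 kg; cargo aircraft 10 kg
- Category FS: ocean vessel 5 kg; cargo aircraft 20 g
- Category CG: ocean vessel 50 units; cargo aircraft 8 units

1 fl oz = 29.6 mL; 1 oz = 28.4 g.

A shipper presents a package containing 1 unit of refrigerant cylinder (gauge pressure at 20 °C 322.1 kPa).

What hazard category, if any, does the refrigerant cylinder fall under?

Gauge pressure at 20 °C 322.1 kPa meets the Category CG criterion (Compressed Gas), so the refrigerant cylinder is Category CG.

Category CG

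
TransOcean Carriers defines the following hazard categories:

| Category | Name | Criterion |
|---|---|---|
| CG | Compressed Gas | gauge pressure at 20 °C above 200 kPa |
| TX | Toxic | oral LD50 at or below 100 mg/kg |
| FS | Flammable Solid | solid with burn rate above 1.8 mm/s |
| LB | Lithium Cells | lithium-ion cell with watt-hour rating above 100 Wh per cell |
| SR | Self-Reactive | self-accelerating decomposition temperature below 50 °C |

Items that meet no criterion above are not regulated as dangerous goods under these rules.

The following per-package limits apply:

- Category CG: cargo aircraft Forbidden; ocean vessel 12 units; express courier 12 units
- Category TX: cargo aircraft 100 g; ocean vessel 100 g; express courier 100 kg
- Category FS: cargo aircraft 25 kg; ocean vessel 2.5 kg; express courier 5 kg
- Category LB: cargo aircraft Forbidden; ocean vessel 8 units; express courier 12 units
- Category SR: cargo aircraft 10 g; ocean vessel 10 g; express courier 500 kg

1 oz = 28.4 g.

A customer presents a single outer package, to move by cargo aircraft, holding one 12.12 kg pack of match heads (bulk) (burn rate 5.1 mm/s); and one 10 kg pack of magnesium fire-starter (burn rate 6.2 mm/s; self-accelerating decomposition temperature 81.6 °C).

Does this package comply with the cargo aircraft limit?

Burn rate 5.1 mm/s meets the Category FS criterion (Flammable Solid), so the match heads (bulk) are Category FS.
The magnesium fire-starter has burn rate 6.2 mm/s, which is > 1.8 mm/s, so it is Category FS (Flammable Solid).
Category FS net quantity: 12.12 kg + 10 kg = 22.12 kg.
That is within the Category FS cargo aircraft limit of 25 kg.

Yes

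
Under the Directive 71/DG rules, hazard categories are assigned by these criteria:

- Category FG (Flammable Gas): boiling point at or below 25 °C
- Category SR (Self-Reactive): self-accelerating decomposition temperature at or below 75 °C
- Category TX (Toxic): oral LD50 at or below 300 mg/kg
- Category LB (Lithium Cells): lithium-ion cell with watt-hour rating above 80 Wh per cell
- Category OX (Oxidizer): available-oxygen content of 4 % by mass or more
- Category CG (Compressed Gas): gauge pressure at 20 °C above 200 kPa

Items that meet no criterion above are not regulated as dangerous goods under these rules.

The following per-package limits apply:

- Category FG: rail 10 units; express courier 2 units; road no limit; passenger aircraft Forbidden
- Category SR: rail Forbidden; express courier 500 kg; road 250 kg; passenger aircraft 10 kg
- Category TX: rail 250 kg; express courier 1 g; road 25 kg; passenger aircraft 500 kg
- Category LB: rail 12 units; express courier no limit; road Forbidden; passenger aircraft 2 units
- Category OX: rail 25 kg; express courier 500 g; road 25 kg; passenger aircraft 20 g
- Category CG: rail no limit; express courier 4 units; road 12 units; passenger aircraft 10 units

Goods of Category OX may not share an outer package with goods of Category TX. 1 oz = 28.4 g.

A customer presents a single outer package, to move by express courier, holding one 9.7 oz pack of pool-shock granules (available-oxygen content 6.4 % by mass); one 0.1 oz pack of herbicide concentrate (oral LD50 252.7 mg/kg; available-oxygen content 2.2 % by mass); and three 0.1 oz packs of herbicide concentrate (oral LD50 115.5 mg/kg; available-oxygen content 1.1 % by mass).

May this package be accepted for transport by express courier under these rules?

No

With available-oxygen content 6.4 % by mass (≥ 4 % by mass), the pool-shock granules fall in Category OX.
Herbicide concentrate: oral LD50 252.7 mg/kg ≤ 300 mg/kg → Category TX (Toxic).
Herbicide concentrate: oral LD50 115.5 mg/kg ≤ 300 mg/kg → Category TX (Toxic).
Category OX quantity: one 9.7 oz pack = 275.48 g.
275.48 g ≤ 500 g (express courier limit, Category OX) — within limit.
Category TX net quantity: (one 0.1 oz pack = 2.84 g) + (three 0.1 oz packs = 8.52 g) = 11.36 g.
11.36 g exceeds the express courier limit of 1 g for Category TX.
Category OX and Category TX may not share an outer package.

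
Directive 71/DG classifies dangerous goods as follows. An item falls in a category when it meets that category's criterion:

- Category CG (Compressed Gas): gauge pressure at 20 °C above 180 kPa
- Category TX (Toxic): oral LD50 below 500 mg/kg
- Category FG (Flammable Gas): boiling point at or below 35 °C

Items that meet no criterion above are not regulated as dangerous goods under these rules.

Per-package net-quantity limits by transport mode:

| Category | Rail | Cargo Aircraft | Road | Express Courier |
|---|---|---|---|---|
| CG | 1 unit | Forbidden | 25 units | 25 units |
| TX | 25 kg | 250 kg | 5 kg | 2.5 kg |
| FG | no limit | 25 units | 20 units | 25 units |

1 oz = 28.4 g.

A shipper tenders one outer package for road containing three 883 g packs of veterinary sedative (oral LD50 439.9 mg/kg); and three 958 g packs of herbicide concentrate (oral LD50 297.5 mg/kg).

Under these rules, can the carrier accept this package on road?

The veterinary sedative has oral LD50 439.9 mg/kg, which is < 500 mg/kg, so it is Category TX (Toxic).
Herbicide concentrate: oral LD50 297.5 mg/kg < 500 mg/kg → Category TX (Toxic).
Category TX net quantity: (three 883 g packs = 2.649 kg) + (three 958 g packs = 2.874 kg) = 5.523 kg.
That exceeds the Category TX road limit of 5 kg.

No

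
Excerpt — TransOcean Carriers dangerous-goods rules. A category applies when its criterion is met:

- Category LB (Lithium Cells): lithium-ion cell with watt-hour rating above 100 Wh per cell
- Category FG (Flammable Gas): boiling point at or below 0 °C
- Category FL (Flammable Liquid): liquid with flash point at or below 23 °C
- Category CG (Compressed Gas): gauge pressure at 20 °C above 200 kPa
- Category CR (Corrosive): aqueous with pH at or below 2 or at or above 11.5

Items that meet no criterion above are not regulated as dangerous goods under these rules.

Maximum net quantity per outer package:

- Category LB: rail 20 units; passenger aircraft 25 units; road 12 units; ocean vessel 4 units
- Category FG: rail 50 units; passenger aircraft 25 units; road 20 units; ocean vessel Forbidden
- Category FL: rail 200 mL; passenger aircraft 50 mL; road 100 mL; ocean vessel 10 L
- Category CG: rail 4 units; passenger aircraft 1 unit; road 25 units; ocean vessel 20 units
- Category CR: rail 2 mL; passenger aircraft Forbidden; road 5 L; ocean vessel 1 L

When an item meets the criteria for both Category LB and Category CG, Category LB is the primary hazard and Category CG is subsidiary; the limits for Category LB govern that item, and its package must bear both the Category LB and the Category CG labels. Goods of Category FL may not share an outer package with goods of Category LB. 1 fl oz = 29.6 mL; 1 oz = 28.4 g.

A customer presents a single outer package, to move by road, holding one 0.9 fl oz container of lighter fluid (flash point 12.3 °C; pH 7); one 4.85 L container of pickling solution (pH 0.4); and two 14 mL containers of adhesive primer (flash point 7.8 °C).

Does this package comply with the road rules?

Yes

With flash point 12.3 °C (≤ 23 °C), the lighter fluid falls in Category FL.
Pickling solution: pH 0.4 ≤ 2 → Category CR (Corrosive).
With flash point 7.8 °C (≤ 23 °C), the adhesive primer falls in Category FL.
Category FL net quantity: (one 0.9 fl oz container = 26.64 mL) + (two 14 mL containers = 28 mL) = 54.64 mL.
54.64 mL is within the road limit of 100 mL for Category FL.
Category CR quantity: 4.85 L.
4.85 L ≤ 5 L (road limit, Category CR) — within limit.
The segregation rule (Category FL with Category LB) does not apply to Category FL with Category CR.
Every hazard category is within its road limit and no segregation rule is violated.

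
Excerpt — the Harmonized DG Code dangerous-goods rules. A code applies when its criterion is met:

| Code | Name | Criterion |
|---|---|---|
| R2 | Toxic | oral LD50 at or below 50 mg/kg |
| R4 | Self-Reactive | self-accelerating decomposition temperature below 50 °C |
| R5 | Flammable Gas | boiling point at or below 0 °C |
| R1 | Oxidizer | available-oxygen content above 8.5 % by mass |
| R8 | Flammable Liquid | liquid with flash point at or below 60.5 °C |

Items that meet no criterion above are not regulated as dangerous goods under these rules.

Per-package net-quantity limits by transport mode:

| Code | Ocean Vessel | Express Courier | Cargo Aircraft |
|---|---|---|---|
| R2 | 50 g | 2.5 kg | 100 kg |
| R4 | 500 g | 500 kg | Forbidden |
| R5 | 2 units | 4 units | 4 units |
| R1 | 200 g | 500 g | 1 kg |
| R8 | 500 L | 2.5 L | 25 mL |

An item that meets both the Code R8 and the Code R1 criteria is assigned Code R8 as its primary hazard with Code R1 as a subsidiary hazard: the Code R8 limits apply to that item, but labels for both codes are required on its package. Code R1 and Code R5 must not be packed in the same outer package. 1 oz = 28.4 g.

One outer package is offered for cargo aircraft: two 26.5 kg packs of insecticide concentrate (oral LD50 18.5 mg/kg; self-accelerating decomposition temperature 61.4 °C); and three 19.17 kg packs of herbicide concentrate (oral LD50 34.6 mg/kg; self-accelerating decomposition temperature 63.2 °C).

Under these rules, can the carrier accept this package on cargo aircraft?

No

With oral LD50 18.5 mg/kg (≤ 50 mg/kg), the insecticide concentrate falls in Code R2.
With oral LD50 34.6 mg/kg (≤ 50 mg/kg), the herbicide concentrate falls in Code R2.
Total Code R2: (two 26.5 kg packs = 53 kg) + (three 19.17 kg packs = 57.51 kg) = 110.51 kg.
That exceeds the Code R2 cargo aircraft limit of 100 kg.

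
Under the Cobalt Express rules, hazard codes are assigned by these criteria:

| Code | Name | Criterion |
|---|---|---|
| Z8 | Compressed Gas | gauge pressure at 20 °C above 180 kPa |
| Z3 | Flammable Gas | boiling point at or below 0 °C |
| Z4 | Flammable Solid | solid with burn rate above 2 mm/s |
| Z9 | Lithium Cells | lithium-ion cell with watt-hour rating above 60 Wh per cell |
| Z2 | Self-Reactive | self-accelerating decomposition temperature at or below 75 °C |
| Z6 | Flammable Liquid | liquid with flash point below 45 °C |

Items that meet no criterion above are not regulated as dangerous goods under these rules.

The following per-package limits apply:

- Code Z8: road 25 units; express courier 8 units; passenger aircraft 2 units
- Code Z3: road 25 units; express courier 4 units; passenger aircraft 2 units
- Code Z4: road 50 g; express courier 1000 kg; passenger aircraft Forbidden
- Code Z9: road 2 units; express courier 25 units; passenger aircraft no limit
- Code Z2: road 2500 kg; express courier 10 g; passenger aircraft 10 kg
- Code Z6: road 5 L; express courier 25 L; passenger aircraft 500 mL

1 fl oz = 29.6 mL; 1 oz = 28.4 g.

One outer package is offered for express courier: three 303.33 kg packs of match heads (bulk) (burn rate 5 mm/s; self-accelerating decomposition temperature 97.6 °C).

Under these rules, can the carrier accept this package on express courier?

Burn rate 5 mm/s meets the Code Z4 criterion (Flammable Solid), so the match heads (bulk) are Code Z4.
Code Z4 quantity: three 303.33 kg packs = 909.99 kg.
909.99 kg is within the express courier limit of 1000 kg for Code Z4.

Yes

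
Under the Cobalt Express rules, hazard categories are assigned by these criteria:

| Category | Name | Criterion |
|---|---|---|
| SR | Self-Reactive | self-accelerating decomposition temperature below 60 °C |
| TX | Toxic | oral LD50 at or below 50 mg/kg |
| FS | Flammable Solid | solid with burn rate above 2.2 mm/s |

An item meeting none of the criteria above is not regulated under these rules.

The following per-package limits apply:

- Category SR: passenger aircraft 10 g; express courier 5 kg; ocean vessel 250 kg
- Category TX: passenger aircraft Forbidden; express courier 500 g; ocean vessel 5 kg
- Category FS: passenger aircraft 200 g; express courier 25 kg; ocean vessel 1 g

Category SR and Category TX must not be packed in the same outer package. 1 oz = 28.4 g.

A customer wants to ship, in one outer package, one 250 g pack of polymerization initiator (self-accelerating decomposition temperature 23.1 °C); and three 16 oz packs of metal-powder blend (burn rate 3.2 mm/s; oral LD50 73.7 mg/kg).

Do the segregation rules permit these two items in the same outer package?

Yes

Polymerization initiator: self-accelerating decomposition temperature 23.1 °C < 60 °C → Category SR (Self-Reactive).
Metal-powder blend: burn rate 3.2 mm/s > 2.2 mm/s → Category FS (Flammable Solid).
No segregation rule bars Category SR with Category FS.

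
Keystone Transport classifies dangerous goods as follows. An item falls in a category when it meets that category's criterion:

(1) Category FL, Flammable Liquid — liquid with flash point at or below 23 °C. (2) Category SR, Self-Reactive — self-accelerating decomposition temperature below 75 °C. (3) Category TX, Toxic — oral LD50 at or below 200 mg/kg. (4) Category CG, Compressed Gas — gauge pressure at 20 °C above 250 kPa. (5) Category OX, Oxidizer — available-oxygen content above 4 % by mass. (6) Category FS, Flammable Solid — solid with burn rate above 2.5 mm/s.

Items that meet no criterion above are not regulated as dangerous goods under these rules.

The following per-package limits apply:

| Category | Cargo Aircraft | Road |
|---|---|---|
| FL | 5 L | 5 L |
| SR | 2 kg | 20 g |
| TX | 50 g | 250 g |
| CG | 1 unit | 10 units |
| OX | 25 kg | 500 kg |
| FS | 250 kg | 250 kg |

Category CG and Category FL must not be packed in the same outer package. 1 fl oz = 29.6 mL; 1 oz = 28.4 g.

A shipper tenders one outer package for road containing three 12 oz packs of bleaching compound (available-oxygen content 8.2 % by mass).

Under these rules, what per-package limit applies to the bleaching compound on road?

The bleaching compound has available-oxygen content 8.2 % by mass, which is > 4 % by mass, so it is Category OX (Oxidizer).
The road limit for Category OX is 500 kg.

500 kg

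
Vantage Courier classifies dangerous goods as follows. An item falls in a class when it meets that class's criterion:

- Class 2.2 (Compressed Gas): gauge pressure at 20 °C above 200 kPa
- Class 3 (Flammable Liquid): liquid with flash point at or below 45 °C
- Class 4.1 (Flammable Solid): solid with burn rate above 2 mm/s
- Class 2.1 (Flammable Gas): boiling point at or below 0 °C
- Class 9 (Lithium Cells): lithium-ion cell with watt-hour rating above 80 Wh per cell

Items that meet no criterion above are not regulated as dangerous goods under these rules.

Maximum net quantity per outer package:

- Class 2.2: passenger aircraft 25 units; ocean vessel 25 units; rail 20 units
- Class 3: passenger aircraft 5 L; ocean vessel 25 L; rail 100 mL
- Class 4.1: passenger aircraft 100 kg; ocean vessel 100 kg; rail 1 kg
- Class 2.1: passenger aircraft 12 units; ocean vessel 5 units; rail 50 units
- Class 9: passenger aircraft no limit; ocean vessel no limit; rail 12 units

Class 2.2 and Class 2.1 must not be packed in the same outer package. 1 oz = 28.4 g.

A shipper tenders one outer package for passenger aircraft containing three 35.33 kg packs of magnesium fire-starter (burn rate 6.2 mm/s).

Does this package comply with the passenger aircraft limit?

The magnesium fire-starter has burn rate 6.2 mm/s, which is > 2 mm/s, so it is Class 4.1 (Flammable Solid).
Class 4.1 quantity: three 35.33 kg packs = 105.99 kg.
105.99 kg exceeds the passenger aircraft limit of 100 kg for Class 4.1.

No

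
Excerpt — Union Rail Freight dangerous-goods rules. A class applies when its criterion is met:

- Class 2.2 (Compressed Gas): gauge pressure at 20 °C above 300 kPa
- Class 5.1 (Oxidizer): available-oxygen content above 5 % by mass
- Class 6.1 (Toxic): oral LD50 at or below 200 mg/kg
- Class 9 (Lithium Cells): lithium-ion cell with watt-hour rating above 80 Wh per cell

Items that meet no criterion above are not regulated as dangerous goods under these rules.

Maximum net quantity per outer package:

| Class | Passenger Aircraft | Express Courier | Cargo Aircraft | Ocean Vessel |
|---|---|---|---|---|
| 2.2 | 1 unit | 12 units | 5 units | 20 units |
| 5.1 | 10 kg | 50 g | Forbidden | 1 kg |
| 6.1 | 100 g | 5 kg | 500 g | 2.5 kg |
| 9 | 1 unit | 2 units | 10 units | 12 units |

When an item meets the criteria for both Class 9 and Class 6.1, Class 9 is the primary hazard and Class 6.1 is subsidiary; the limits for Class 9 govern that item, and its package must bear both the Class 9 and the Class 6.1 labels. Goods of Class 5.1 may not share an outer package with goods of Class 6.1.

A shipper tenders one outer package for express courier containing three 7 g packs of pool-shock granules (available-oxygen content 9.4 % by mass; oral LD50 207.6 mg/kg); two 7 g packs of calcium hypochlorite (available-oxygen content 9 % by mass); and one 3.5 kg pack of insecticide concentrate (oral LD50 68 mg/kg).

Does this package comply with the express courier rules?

No

Pool-shock granules: available-oxygen content 9.4 % by mass > 5 % by mass → Class 5.1 (Oxidizer).
With available-oxygen content 9 % by mass (> 5 % by mass), the calcium hypochlorite falls in Class 5.1.
With oral LD50 68 mg/kg (≤ 200 mg/kg), the insecticide concentrate falls in Class 6.1.
Class 5.1 net quantity: (three 7 g packs = 21 g) + (two 7 g packs = 14 g) = 35 g.
35 g is within the express courier limit of 50 g for Class 5.1.
Class 6.1 quantity: 3.5 kg.
3.5 kg ≤ 5 kg (express courier limit, Class 6.1) — within limit.
Class 5.1 and Class 6.1 may not share an outer package.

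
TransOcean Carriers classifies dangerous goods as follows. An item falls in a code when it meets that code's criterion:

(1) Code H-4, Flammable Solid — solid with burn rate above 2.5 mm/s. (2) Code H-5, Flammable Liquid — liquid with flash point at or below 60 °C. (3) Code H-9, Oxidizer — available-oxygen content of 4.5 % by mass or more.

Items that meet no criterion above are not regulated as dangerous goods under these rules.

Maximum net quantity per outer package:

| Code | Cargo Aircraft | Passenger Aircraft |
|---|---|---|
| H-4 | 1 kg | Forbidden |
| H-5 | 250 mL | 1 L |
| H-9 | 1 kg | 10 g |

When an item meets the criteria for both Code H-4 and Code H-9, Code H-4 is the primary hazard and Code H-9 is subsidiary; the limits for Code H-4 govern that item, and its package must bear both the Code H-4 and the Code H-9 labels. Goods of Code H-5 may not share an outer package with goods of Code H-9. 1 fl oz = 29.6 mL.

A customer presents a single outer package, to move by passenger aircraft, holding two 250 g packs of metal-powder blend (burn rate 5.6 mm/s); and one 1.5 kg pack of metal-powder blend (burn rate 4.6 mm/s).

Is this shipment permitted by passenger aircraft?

Burn rate 5.6 mm/s meets the Code H-4 criterion (Flammable Solid), so the metal-powder blend is Code H-4.
Metal-powder blend: burn rate 4.6 mm/s > 2.5 mm/s → Code H-4 (Flammable Solid).
Code H-4 net quantity: (two 250 g packs = 500 g) + 1.5 kg = 2 kg.
By passenger aircraft, Code H-4 is Forbidden regardless of quantity.

No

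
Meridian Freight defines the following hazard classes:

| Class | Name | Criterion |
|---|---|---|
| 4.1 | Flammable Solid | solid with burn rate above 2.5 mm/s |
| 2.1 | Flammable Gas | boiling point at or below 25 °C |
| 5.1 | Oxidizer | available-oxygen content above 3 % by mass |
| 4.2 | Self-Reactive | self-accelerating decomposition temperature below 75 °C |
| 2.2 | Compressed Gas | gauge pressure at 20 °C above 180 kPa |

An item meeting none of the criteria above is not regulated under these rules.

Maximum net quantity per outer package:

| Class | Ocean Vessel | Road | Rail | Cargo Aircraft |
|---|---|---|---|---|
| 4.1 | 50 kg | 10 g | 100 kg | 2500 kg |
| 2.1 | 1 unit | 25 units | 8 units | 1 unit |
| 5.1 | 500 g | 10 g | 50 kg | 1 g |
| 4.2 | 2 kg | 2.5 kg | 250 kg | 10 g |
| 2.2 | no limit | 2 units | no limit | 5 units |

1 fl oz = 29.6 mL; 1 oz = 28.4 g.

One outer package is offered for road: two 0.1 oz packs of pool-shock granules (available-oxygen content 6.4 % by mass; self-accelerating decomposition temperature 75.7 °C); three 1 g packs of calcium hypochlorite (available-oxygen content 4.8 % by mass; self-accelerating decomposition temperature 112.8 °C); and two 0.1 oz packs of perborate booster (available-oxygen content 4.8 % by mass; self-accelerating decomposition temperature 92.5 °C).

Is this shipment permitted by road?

No

With available-oxygen content 6.4 % by mass (> 3 % by mass), the pool-shock granules fall in Class 5.1.
The calcium hypochlorite has available-oxygen content 4.8 % by mass, which is > 3 % by mass, so it is Class 5.1 (Oxidizer).
The perborate booster has available-oxygen content 4.8 % by mass, which is > 3 % by mass, so it is Class 5.1 (Oxidizer).
Total Class 5.1: (two 0.1 oz packs = 5.68 g) + (three 1 g packs = 3 g) + (two 0.1 oz packs = 5.68 g) = 14.36 g.
14.36 g exceeds the road limit of 10 g for Class 5.1.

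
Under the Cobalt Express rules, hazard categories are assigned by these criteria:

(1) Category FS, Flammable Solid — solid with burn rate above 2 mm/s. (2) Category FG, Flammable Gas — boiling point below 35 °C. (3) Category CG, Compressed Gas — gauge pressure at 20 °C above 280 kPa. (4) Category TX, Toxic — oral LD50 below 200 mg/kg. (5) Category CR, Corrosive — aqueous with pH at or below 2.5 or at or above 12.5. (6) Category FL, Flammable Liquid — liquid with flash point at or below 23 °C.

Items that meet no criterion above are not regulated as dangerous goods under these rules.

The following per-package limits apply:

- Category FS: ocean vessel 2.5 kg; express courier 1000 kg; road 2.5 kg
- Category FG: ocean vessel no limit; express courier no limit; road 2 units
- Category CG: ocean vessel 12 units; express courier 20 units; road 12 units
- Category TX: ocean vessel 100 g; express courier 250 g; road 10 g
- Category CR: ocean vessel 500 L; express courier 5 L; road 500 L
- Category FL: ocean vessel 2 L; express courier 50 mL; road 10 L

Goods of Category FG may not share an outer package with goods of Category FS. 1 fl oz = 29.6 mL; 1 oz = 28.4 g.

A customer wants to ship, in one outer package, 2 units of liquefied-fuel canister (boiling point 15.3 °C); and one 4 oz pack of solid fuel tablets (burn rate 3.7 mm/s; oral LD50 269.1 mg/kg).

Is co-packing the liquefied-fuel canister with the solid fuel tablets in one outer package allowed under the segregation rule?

No

Liquefied-fuel canister: boiling point 15.3 °C < 35 °C → Category FG (Flammable Gas).
Solid fuel tablets: burn rate 3.7 mm/s > 2 mm/s → Category FS (Flammable Solid).
Category FG and Category FS may not share an outer package.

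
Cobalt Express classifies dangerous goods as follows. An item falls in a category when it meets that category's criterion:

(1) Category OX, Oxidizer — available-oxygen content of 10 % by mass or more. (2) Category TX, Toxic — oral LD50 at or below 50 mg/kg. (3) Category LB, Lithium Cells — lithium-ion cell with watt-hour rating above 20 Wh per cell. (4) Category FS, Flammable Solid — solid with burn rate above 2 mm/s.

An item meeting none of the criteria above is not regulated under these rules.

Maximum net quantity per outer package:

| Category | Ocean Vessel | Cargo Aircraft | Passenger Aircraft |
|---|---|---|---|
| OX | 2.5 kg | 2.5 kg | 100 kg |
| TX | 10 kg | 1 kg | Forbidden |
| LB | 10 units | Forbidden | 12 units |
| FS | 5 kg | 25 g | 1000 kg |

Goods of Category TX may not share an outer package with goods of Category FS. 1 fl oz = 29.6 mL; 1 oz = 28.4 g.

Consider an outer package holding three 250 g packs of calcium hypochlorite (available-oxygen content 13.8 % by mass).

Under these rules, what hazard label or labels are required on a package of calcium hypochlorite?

The calcium hypochlorite has available-oxygen content 13.8 % by mass, which is ≥ 10 % by mass, so it is Category OX (Oxidizer).
Only the Category OX label is required.

Category OX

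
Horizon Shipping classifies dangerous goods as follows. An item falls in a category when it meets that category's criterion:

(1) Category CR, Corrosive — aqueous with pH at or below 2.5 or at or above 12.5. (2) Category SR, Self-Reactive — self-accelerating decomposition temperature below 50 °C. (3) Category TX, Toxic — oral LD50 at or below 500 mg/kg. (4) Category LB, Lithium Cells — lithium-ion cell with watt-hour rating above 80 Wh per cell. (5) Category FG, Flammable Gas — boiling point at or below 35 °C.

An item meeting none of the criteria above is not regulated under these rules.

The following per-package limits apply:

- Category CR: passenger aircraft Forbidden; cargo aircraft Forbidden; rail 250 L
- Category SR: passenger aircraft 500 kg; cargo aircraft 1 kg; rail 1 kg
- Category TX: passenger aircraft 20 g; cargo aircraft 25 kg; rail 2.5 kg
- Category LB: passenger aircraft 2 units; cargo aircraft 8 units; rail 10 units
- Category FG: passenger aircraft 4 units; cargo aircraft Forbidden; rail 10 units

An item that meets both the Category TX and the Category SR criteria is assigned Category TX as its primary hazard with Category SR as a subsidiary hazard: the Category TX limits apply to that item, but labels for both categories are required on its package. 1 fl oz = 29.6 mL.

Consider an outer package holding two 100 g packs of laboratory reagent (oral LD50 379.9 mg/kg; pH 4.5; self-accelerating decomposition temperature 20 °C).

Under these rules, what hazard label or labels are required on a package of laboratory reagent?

Category SR and TX

Laboratory reagent: oral LD50 379.9 mg/kg ≤ 500 mg/kg → Category TX (Toxic).
Self-accelerating decomposition temperature 20 °C meets the Category SR criterion (Self-Reactive), so the laboratory reagent is Category SR.
By the precedence rule Category TX is primary and Category SR is subsidiary, and that rule requires both labels on the package.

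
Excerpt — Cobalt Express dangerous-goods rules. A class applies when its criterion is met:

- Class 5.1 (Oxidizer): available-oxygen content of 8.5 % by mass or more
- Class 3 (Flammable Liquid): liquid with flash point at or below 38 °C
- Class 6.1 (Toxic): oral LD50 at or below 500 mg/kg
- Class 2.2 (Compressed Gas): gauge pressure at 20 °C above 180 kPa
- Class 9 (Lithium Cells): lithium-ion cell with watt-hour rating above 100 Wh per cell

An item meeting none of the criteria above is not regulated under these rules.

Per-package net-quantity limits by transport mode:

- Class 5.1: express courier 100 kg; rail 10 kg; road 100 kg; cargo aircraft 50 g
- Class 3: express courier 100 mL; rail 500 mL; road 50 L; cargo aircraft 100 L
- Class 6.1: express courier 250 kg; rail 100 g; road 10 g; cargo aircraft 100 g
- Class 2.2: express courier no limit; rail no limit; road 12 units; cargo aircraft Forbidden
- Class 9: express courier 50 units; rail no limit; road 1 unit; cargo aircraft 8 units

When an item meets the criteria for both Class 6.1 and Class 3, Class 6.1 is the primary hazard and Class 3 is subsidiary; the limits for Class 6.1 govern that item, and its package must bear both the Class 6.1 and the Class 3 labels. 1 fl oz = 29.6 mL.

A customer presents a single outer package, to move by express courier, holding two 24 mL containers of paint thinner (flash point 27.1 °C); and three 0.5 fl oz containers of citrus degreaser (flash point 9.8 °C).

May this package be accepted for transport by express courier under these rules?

Yes

Flash point 27.1 °C meets the Class 3 criterion (Flammable Liquid), so the paint thinner is Class 3.
Flash point 9.8 °C meets the Class 3 criterion (Flammable Liquid), so the citrus degreaser is Class 3.
Class 3 net quantity: (two 24 mL containers = 48 mL) + (three 0.5 fl oz containers = 44.4 mL) = 92.4 mL.
That is within the Class 3 express courier limit of 100 mL.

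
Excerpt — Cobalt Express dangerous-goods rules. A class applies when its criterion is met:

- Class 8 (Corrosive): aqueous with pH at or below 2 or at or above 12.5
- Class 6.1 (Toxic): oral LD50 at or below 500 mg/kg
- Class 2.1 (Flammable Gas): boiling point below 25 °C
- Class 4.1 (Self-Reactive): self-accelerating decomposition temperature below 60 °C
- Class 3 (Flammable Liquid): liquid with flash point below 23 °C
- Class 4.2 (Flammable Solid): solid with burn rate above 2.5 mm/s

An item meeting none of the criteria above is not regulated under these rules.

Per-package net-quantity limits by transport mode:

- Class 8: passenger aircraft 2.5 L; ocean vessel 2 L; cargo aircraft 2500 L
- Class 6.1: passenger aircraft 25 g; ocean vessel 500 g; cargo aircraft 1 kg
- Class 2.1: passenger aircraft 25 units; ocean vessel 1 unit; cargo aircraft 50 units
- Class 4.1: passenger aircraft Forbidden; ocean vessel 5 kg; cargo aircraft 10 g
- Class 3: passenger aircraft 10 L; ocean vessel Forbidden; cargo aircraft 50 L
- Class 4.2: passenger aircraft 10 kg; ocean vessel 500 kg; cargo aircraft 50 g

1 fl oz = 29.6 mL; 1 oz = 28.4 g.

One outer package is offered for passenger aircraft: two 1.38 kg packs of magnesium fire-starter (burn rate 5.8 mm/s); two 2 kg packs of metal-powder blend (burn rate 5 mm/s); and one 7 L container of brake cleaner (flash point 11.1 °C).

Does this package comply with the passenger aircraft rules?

Yes

Burn rate 5.8 mm/s meets the Class 4.2 criterion (Flammable Solid), so the magnesium fire-starter is Class 4.2.
With burn rate 5 mm/s (> 2.5 mm/s), the metal-powder blend falls in Class 4.2.
Brake cleaner: flash point 11.1 °C < 23 °C → Class 3 (Flammable Liquid).
Class 3 quantity: 7 L.
7 L is within the passenger aircraft limit of 10 L for Class 3.
Class 4.2 net quantity: (two 1.38 kg packs = 2.76 kg) + (two 2 kg packs = 4 kg) = 6.76 kg.
That is within the Class 4.2 passenger aircraft limit of 10 kg.
Every hazard class is within its passenger aircraft limit and no segregation rule is violated.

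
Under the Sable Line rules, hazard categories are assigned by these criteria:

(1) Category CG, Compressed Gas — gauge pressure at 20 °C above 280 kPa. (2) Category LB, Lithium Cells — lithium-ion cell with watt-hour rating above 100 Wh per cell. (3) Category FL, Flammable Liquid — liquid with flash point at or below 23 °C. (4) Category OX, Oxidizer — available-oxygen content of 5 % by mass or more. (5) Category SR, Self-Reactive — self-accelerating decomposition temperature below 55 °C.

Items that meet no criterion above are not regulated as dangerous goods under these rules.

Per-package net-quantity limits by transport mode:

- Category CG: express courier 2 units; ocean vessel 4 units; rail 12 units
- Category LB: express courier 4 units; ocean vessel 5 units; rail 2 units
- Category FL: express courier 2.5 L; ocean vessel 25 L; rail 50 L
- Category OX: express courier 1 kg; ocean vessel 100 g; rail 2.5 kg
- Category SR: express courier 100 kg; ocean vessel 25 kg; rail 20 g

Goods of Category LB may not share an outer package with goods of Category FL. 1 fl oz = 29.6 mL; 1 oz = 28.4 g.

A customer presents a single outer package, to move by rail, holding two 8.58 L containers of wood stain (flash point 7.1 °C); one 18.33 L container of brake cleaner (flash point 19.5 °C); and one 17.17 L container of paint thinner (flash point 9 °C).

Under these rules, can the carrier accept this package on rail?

Wood stain: flash point 7.1 °C ≤ 23 °C → Category FL (Flammable Liquid).
Flash point 19.5 °C meets the Category FL criterion (Flammable Liquid), so the brake cleaner is Category FL.
Paint thinner: flash point 9 °C ≤ 23 °C → Category FL (Flammable Liquid).
Category FL net quantity: (two 8.58 L containers = 17.16 L) + 18.33 L + 17.17 L = 52.66 L.
52.66 L exceeds the rail limit of 50 L for Category FL.

No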